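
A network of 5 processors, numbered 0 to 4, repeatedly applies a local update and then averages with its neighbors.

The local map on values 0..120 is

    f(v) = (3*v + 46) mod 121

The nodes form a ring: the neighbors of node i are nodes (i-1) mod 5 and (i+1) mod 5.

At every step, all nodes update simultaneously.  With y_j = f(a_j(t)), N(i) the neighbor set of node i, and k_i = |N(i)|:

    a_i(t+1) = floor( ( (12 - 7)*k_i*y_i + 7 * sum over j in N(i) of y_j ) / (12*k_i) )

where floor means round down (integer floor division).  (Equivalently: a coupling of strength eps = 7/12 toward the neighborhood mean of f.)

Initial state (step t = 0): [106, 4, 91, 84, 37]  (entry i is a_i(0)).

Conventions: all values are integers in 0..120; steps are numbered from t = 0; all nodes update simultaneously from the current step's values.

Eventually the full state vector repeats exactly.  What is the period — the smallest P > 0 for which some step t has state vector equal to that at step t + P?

Answer: 5
Key observation: The state at step 80, [57, 57, 57, 57, 58], reappears at step 85 — and no state repeats earlier — so the cycle the system enters has period 5.

Derivation:
t=0: [106, 4, 91, 84, 37]
t=1: [27, 46, 65, 56, 31]
t=2: [26, 63, 95, 79, 36]
t=3: [44, 74, 82, 52, 26]
t=4: [32, 42, 52, 49, 41]
t=5: [37, 51, 69, 67, 47]
t=6: [57, 46, 28, 24, 39]
t=7: [70, 56, 56, 64, 79]
t=8: [44, 69, 100, 87, 55]
t=9: [53, 51, 65, 83, 73]
t=10: [64, 92, 88, 63, 49]
t=11: [93, 87, 84, 88, 97]
t=12: [81, 67, 62, 72, 83]
t=13: [36, 48, 53, 56, 41]
t=14: [47, 62, 82, 77, 56]
t=15: [87, 80, 63, 56, 68]
t=16: [42, 70, 87, 74, 49]
t=17: [46, 39, 38, 50, 52]
t=18: [62, 47, 50, 66, 74]
t=19: [73, 81, 51, 30, 43]
t=20: [39, 49, 50, 44, 33]
t=21: [45, 64, 68, 52, 38]
t=22: [70, 68, 61, 47, 57]
t=23: [36, 38, 66, 87, 63]
t=24: [58, 26, 31, 60, 76]
t=25: [51, 35, 39, 58, 72]
t=26: [47, 47, 55, 59, 59]
t=27: [76, 73, 86, 98, 91]
t=28: [42, 37, 61, 81, 70]
t=29: [35, 61, 69, 55, 34]
t=30: [51, 56, 62, 48, 46]
t=31: [78, 93, 93, 79, 69]
t=32: [43, 69, 70, 44, 27]
t=33: [27, 24, 25, 29, 34]
t=34: [44, 50, 37, 12, 16]
t=35: [73, 58, 60, 72, 79]
t=36: [50, 78, 78, 50, 29]
t=37: [45, 48, 48, 45, 48]
t=38: [65, 66, 66, 65, 63]
t=39: [83, 36, 36, 83, 117]
t=40: [41, 38, 38, 41, 45]
t=41: [48, 41, 41, 48, 53]
t=42: [67, 54, 54, 67, 75]
t=43: [35, 63, 63, 35, 15]
t=44: [72, 89, 89, 72, 55]
t=45: [55, 56, 56, 55, 49]
t=46: [85, 92, 92, 85, 82]
t=47: [62, 73, 73, 62, 55]
t=48: [79, 48, 48, 79, 102]
t=49: [69, 60, 60, 69, 69]
t=50: [38, 77, 77, 38, 11]
t=51: [49, 36, 36, 49, 55]
t=52: [65, 44, 44, 65, 79]
t=53: [78, 75, 75, 78, 87]
t=54: [43, 31, 31, 43, 49]
t=55: [48, 28, 28, 48, 61]
t=56: [62, 26, 26, 62, 85]
t=57: [64, 34, 34, 64, 89]
t=58: [77, 53, 53, 77, 97]
t=59: [66, 69, 69, 66, 60]
t=60: [34, 8, 8, 34, 44]
t=61: [48, 57, 57, 48, 39]
t=62: [69, 88, 88, 69, 57]
t=63: [52, 51, 51, 52, 46]
t=64: [74, 78, 78, 74, 73]
t=65: [28, 34, 34, 28, 24]
t=66: [46, 21, 21, 46, 54]
t=67: [83, 95, 95, 83, 73]
t=68: [54, 78, 78, 54, 40]
t=69: [60, 52, 52, 60, 69]
t=70: [70, 88, 88, 70, 65]
t=71: [60, 52, 52, 60, 58]
t=72: [96, 88, 88, 96, 102]
t=73: [90, 75, 75, 90, 99]
t=74: [68, 42, 42, 68, 85]
t=75: [35, 38, 38, 35, 29]
t=76: [27, 36, 36, 27, 22]
t=77: [44, 25, 25, 44, 50]
t=78: [45, 16, 16, 45, 64]
t=79: [86, 84, 84, 86, 83]
t=80: [57, 57, 57, 57, 58]
t=81: [96, 96, 96, 96, 97]
t=82: [92, 92, 92, 92, 93]
t=83: [80, 80, 80, 80, 81]
t=84: [44, 44, 44, 44, 45]
t=85: [57, 57, 57, 57, 58]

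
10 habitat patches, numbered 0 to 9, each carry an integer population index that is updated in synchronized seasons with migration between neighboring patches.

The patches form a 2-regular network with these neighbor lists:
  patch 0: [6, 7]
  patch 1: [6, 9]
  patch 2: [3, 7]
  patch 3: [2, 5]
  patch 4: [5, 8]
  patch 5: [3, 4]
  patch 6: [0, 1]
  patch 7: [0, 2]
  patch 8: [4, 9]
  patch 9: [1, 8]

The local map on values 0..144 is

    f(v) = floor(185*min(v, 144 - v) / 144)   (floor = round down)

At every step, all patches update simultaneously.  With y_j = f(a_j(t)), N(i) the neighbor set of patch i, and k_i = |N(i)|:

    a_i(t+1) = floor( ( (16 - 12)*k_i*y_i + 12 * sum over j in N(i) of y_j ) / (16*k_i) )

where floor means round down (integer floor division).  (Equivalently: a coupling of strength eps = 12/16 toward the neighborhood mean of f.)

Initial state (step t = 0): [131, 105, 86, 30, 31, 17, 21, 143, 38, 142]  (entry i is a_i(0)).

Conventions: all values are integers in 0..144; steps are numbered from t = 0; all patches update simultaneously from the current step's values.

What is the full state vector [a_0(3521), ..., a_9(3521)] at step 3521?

Simulating step by step:
t=0: [131, 105, 86, 30, 31, 17, 21, 143, 38, 142]
t=1: [14, 23, 33, 45, 35, 34, 31, 34, 27, 37]
t=2: [35, 39, 48, 46, 39, 48, 27, 32, 42, 35]
t=3: [39, 41, 52, 60, 55, 56, 43, 49, 48, 49]
t=4: [56, 56, 68, 70, 67, 72, 52, 59, 64, 57]
t=5: [70, 69, 83, 89, 86, 88, 69, 78, 80, 75]
t=6: [86, 88, 77, 73, 75, 71, 88, 83, 81, 85]
t=7: [74, 72, 84, 89, 86, 89, 72, 79, 81, 75]
t=8: [87, 90, 76, 72, 74, 71, 90, 83, 80, 86]
t=9: [73, 70, 85, 89, 87, 90, 70, 79, 81, 75]
t=10: [87, 88, 76, 71, 74, 70, 89, 83, 80, 85]
t=11: [73, 72, 85, 88, 86, 89, 71, 79, 82, 76]
t=12: [88, 89, 76, 72, 74, 71, 91, 83, 80, 85]
t=13: [72, 71, 85, 89, 87, 90, 69, 78, 82, 75]
t=14: [87, 88, 76, 71, 73, 70, 90, 83, 80, 85]
t=15: [73, 71, 85, 88, 86, 90, 71, 79, 82, 76]
t=16: [88, 89, 76, 71, 74, 71, 91, 83, 80, 85]
t=17: [72, 71, 85, 89, 87, 90, 69, 78, 82, 75]

Answer: [72, 71, 85, 89, 87, 90, 69, 78, 82, 75]
Key observation: The state at step 13, [72, 71, 85, 89, 87, 90, 69, 78, 82, 75], reappears at step 17: the system is in a cycle of period 4 from step 13 on.  Therefore the state at step 3521 equals the state at step 13 + ((3521 - 13) mod 4) = 13, which is [72, 71, 85, 89, 87, 90, 69, 78, 82, 75].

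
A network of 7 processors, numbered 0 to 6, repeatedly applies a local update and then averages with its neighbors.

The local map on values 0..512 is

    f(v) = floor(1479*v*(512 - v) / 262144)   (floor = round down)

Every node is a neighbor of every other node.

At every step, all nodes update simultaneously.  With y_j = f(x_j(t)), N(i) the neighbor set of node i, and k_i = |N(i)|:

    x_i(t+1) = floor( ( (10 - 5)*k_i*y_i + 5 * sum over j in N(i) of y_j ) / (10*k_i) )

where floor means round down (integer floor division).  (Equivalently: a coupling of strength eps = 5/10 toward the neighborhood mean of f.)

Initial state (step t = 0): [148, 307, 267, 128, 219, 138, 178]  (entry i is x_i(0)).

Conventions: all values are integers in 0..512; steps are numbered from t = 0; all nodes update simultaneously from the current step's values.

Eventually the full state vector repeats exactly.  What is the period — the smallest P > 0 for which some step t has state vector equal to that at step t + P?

Answer: 2
Key observation: The state at step 6, [338, 338, 338, 338, 338, 338, 338], reappears at step 8 — and no state repeats earlier — so the cycle the system enters has period 2.

Derivation:
t=0: [148, 307, 267, 128, 219, 138, 178]
t=1: [317, 338, 344, 306, 341, 312, 330]
t=2: [343, 336, 334, 346, 334, 344, 339]
t=3: [328, 331, 332, 327, 332, 328, 330]
t=4: [339, 338, 338, 339, 338, 339, 338]
t=5: [330, 330, 330, 330, 330, 330, 330]
t=6: [338, 338, 338, 338, 338, 338, 338]
t=7: [331, 331, 331, 331, 331, 331, 331]
t=8: [338, 338, 338, 338, 338, 338, 338]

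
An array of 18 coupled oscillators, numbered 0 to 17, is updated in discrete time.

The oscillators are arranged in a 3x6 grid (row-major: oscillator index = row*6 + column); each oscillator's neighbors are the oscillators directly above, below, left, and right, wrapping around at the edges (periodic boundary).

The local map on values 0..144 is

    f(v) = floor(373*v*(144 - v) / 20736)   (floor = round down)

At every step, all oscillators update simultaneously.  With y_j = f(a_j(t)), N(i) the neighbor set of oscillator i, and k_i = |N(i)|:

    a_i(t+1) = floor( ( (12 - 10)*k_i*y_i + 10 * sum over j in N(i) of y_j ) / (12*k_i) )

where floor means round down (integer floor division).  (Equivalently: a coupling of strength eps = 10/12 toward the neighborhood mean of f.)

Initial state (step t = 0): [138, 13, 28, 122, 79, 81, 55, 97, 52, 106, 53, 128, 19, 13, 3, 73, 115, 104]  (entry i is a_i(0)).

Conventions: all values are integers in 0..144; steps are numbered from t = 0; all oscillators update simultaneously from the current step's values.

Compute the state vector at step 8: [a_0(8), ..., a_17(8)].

Answer: [88, 88, 88, 88, 88, 88, 88, 88, 88, 88, 88, 88, 88, 88, 88, 88, 88, 88]

Derivation:
t=0: [138, 13, 28, 122, 79, 81, 55, 97, 52, 106, 53, 128, 19, 13, 3, 73, 115, 104]
t=1: [54, 43, 45, 73, 74, 60, 50, 62, 59, 77, 68, 76, 49, 38, 56, 54, 81, 59]
t=2: [84, 81, 86, 88, 91, 90, 87, 82, 88, 90, 92, 89, 83, 82, 83, 90, 90, 89]
t=3: [89, 90, 89, 87, 86, 87, 89, 89, 89, 87, 86, 87, 89, 91, 89, 88, 86, 88]
t=4: [88, 87, 88, 88, 89, 88, 88, 87, 88, 88, 89, 88, 87, 87, 87, 88, 88, 88]
t=5: [88, 88, 88, 88, 88, 88, 88, 88, 88, 88, 88, 88, 88, 89, 88, 88, 88, 88]
t=6: [88, 88, 88, 88, 88, 88, 88, 88, 88, 88, 88, 88, 88, 88, 88, 88, 88, 88]
t=7: [88, 88, 88, 88, 88, 88, 88, 88, 88, 88, 88, 88, 88, 88, 88, 88, 88, 88]
t=8: [88, 88, 88, 88, 88, 88, 88, 88, 88, 88, 88, 88, 88, 88, 88, 88, 88, 88]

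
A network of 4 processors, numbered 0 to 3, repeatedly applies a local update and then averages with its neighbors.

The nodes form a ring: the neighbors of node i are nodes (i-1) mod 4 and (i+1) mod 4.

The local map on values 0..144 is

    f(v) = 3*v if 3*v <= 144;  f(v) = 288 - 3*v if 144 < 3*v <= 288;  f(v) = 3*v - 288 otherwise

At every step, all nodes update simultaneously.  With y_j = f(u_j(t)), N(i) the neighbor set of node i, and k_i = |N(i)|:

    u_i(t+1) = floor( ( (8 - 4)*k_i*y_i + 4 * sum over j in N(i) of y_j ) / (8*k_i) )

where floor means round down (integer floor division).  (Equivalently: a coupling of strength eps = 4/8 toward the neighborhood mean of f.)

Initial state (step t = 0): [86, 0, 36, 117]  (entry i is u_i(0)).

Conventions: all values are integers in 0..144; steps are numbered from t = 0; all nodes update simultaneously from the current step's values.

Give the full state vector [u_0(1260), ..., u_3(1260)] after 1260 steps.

Simulating step by step:
t=0: [86, 0, 36, 117]
t=1: [30, 34, 69, 66]
t=2: [93, 93, 88, 87]
t=3: [13, 12, 21, 21]
t=4: [44, 43, 56, 57]
t=5: [127, 127, 121, 121]
t=6: [88, 88, 79, 79]
t=7: [30, 30, 44, 44]
t=8: [100, 100, 121, 121]
t=9: [27, 27, 59, 59]
t=10: [88, 88, 103, 103]
t=11: [23, 23, 21, 21]
t=12: [67, 67, 64, 64]
t=13: [89, 89, 93, 93]
t=14: [18, 18, 12, 12]
t=15: [49, 49, 40, 40]
t=16: [135, 135, 125, 125]
t=17: [109, 109, 94, 94]
t=18: [30, 30, 14, 14]
t=19: [78, 78, 54, 54]
t=20: [72, 72, 108, 108]
t=21: [63, 63, 45, 45]
t=22: [108, 108, 126, 126]
t=23: [49, 49, 76, 76]
t=24: [120, 120, 80, 80]
t=25: [66, 66, 54, 54]
t=26: [99, 99, 117, 117]
t=27: [22, 22, 49, 49]
t=28: [84, 84, 122, 122]
t=29: [46, 46, 67, 67]
t=30: [125, 125, 99, 99]
t=31: [67, 67, 28, 28]
t=32: [86, 86, 84, 84]
t=33: [31, 31, 34, 34]
t=34: [95, 95, 99, 99]
t=35: [4, 4, 7, 7]
t=36: [14, 14, 18, 18]
t=37: [45, 45, 51, 51]
t=38: [135, 135, 135, 135]
t=39: [117, 117, 117, 117]
t=40: [63, 63, 63, 63]
t=41: [99, 99, 99, 99]
t=42: [9, 9, 9, 9]
t=43: [27, 27, 27, 27]
t=44: [81, 81, 81, 81]
t=45: [45, 45, 45, 45]
t=46: [135, 135, 135, 135]

Answer: [81, 81, 81, 81]
Key observation: The state at step 38, [135, 135, 135, 135], reappears at step 46: the system is in a cycle of period 8 from step 38 on.  Therefore the state at step 1260 equals the state at step 38 + ((1260 - 38) mod 8) = 44, which is [81, 81, 81, 81].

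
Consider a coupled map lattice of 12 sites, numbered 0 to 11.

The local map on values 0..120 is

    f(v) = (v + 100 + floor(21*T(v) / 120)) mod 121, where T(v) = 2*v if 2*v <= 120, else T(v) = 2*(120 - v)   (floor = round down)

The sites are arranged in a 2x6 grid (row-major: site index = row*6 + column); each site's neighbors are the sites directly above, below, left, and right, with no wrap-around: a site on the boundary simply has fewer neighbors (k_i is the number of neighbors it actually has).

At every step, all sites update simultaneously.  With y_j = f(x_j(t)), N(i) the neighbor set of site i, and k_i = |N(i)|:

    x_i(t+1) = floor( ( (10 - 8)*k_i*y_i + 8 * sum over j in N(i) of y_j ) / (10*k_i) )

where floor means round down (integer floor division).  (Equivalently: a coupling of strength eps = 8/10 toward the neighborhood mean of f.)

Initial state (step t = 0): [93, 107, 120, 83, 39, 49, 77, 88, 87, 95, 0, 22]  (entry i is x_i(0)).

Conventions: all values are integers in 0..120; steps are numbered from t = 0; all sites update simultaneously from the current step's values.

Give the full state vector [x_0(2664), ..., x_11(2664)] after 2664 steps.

Simulating step by step:
t=0: [93, 107, 120, 83, 39, 49, 77, 88, 87, 95, 0, 22]
t=1: [80, 86, 84, 71, 64, 24, 77, 79, 84, 83, 52, 59]
t=2: [73, 73, 73, 69, 46, 50, 72, 73, 73, 65, 61, 35]
t=3: [67, 68, 67, 58, 53, 36, 67, 67, 66, 64, 46, 47]
t=4: [64, 64, 62, 58, 43, 42, 64, 64, 63, 55, 49, 35]
t=5: [62, 61, 60, 51, 43, 32, 62, 61, 59, 54, 39, 37]
t=6: [60, 60, 56, 48, 34, 30, 60, 59, 57, 46, 37, 26]
t=7: [60, 57, 52, 40, 28, 19, 59, 58, 51, 41, 26, 21]
t=8: [57, 55, 45, 33, 16, 10, 58, 54, 46, 31, 18, 8]
t=9: [55, 49, 39, 20, 37, 66, 53, 50, 37, 21, 35, 68]
t=10: [48, 43, 27, 18, 30, 49, 49, 42, 28, 17, 31, 48]
t=11: [41, 32, 17, 9, 21, 33, 40, 33, 16, 10, 20, 34]
t=12: [28, 19, 35, 54, 39, 17, 29, 19, 36, 54, 39, 16]
t=13: [12, 13, 27, 39, 28, 12, 11, 13, 27, 39, 28, 12]
t=14: [115, 89, 46, 22, 46, 76, 116, 89, 46, 22, 46, 76]
t=15: [88, 72, 42, 25, 39, 58, 88, 72, 42, 25, 39, 58]
t=16: [73, 61, 37, 23, 32, 46, 73, 61, 37, 23, 32, 46]
t=17: [64, 53, 31, 18, 23, 33, 64, 53, 31, 18, 23, 33]
t=18: [57, 45, 23, 9, 11, 17, 57, 45, 23, 9, 11, 17]
t=19: [48, 35, 44, 85, 83, 46, 48, 35, 44, 85, 83, 46]
t=20: [36, 33, 44, 65, 65, 54, 36, 33, 44, 65, 65, 54]
t=21: [25, 28, 40, 56, 59, 55, 25, 28, 40, 56, 59, 55]
t=22: [13, 19, 34, 49, 55, 55, 13, 19, 34, 49, 55, 55]
t=23: [71, 39, 24, 41, 50, 53, 71, 39, 24, 41, 50, 53]
t=24: [52, 35, 22, 31, 43, 48, 52, 35, 22, 31, 43, 48]
t=25: [39, 27, 16, 21, 34, 40, 39, 27, 16, 21, 34, 40]
t=26: [24, 15, 5, 9, 21, 29, 24, 15, 5, 9, 21, 29]
t=27: [54, 87, 111, 82, 37, 13, 54, 87, 111, 82, 37, 13]
t=28: [61, 74, 83, 66, 64, 81, 61, 74, 83, 66, 64, 81]
t=29: [63, 67, 69, 65, 65, 68, 63, 67, 69, 65, 65, 68]
t=30: [62, 63, 64, 63, 63, 64, 62, 63, 64, 63, 63, 64]
t=31: [61, 61, 61, 61, 61, 61, 61, 61, 61, 61, 61, 61]
t=32: [60, 60, 60, 60, 60, 60, 60, 60, 60, 60, 60, 60]
t=33: [60, 60, 60, 60, 60, 60, 60, 60, 60, 60, 60, 60]

Answer: [60, 60, 60, 60, 60, 60, 60, 60, 60, 60, 60, 60]
Key observation: The state at step 32, [60, 60, 60, 60, 60, 60, 60, 60, 60, 60, 60, 60], reappears at step 33: the system is in a cycle of period 1 from step 32 on.  Therefore the state at step 2664 equals the state at step 32 + ((2664 - 32) mod 1) = 32, which is [60, 60, 60, 60, 60, 60, 60, 60, 60, 60, 60, 60].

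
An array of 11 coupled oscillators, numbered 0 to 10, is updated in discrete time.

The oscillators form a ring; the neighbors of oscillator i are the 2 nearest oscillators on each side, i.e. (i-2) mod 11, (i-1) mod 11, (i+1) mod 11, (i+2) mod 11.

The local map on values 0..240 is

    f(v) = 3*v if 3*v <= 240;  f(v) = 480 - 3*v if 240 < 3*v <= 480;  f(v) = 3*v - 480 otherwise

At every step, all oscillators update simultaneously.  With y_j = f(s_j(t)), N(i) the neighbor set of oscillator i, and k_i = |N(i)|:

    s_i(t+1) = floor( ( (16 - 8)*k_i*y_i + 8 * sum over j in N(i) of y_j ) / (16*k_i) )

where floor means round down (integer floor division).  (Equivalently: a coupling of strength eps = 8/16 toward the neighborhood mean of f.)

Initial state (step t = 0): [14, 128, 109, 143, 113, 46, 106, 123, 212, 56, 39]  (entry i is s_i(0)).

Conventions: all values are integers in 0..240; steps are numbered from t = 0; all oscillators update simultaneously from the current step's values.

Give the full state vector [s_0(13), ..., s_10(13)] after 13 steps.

Simulating step by step:
t=0: [14, 128, 109, 143, 113, 46, 106, 123, 212, 56, 39]
t=1: [87, 93, 117, 91, 133, 127, 149, 133, 147, 137, 116]
t=2: [175, 186, 153, 167, 99, 99, 54, 70, 58, 93, 132]
t=3: [70, 60, 51, 68, 139, 163, 174, 195, 169, 164, 104]
t=4: [169, 181, 158, 152, 82, 56, 46, 63, 54, 69, 137]
t=5: [56, 47, 46, 70, 159, 157, 163, 178, 156, 159, 91]
t=6: [145, 160, 134, 141, 47, 39, 14, 31, 40, 56, 144]
t=7: [59, 28, 69, 70, 107, 100, 79, 102, 103, 122, 65]
t=8: [163, 140, 182, 183, 183, 187, 204, 174, 175, 146, 165]
t=9: [27, 49, 58, 69, 78, 79, 95, 58, 51, 34, 27]
t=10: [103, 141, 170, 202, 218, 219, 197, 172, 145, 112, 100]
t=11: [136, 91, 81, 117, 142, 144, 109, 77, 81, 126, 142]
t=12: [111, 165, 176, 132, 97, 94, 147, 183, 186, 125, 104]
t=13: [115, 63, 78, 98, 140, 146, 86, 87, 86, 110, 127]

Answer: [115, 63, 78, 98, 140, 146, 86, 87, 86, 110, 127]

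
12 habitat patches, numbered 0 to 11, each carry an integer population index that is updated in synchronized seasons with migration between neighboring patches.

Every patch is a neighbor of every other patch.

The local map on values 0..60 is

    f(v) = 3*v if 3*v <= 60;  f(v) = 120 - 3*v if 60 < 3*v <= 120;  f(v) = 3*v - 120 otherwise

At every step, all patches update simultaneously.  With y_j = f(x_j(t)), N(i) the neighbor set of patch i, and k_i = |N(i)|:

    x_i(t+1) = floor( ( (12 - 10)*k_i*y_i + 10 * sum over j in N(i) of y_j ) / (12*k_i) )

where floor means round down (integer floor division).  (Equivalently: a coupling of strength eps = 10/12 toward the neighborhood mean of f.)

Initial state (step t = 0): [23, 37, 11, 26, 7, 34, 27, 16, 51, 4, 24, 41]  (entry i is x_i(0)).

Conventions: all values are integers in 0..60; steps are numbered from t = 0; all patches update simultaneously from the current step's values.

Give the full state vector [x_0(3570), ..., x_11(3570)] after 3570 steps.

Simulating step by step:
t=0: [23, 37, 11, 26, 7, 34, 27, 16, 51, 4, 24, 41]
t=1: [31, 27, 30, 30, 28, 28, 30, 31, 30, 28, 31, 27]
t=2: [31, 32, 32, 32, 32, 32, 32, 31, 32, 32, 31, 32]
t=3: [24, 24, 24, 24, 24, 24, 24, 24, 24, 24, 24, 24]
t=4: [48, 48, 48, 48, 48, 48, 48, 48, 48, 48, 48, 48]
t=5: [24, 24, 24, 24, 24, 24, 24, 24, 24, 24, 24, 24]

Answer: [48, 48, 48, 48, 48, 48, 48, 48, 48, 48, 48, 48]
Key observation: The state at step 3, [24, 24, 24, 24, 24, 24, 24, 24, 24, 24, 24, 24], reappears at step 5: the system is in a cycle of period 2 from step 3 on.  Therefore the state at step 3570 equals the state at step 3 + ((3570 - 3) mod 2) = 4, which is [48, 48, 48, 48, 48, 48, 48, 48, 48, 48, 48, 48].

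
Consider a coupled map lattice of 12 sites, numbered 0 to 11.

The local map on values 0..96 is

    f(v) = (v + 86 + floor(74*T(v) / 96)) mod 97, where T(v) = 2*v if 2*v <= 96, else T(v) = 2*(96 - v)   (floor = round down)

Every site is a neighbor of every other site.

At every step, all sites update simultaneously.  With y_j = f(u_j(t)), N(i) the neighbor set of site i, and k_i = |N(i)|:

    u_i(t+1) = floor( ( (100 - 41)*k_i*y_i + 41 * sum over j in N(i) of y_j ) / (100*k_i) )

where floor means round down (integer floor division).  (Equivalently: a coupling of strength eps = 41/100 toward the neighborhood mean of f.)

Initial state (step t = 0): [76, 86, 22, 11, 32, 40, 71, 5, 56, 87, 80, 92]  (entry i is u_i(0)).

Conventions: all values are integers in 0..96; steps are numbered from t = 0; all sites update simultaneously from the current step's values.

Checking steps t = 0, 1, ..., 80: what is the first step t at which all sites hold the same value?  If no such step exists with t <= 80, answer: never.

Simulating step by step:
t=0: [76, 86, 22, 11, 32, 40, 71, 5, 56, 87, 80, 92]  (not all equal)
t=1: [78, 75, 49, 34, 64, 75, 26, 26, 30, 74, 76, 73]  (not all equal)
t=2: [79, 80, 34, 69, 30, 80, 58, 58, 63, 80, 80, 27]  (not all equal)
t=3: [77, 76, 67, 26, 61, 76, 29, 29, 28, 76, 76, 57]  (not all equal)
t=4: [79, 79, 28, 57, 30, 79, 61, 61, 60, 79, 79, 32]  (not all equal)
t=5: [77, 77, 58, 30, 61, 77, 29, 29, 29, 77, 77, 64]  (not all equal)
t=6: [80, 80, 32, 63, 31, 80, 62, 62, 62, 80, 80, 30]  (not all equal)
t=7: [77, 77, 64, 28, 62, 77, 29, 29, 29, 77, 77, 61]  (not all equal)
t=8: [80, 80, 30, 60, 30, 80, 61, 61, 61, 80, 80, 30]  (not all equal)
t=9: [76, 76, 61, 29, 61, 76, 28, 28, 28, 76, 76, 61]  (not all equal)
t=10: [79, 79, 30, 61, 30, 79, 60, 60, 60, 79, 79, 30]  (not all equal)
t=11: [77, 77, 61, 29, 61, 77, 29, 29, 29, 77, 77, 61]  (not all equal)
t=12: [80, 80, 30, 61, 30, 80, 61, 61, 61, 80, 80, 30]  (not all equal)
t=13: [76, 76, 61, 28, 61, 76, 28, 28, 28, 76, 76, 61]  (not all equal)
t=14: [79, 79, 30, 60, 30, 79, 60, 60, 60, 79, 79, 30]  (not all equal)
t=15: [77, 77, 61, 29, 61, 77, 29, 29, 29, 77, 77, 61]  (not all equal)

Answer: never
Key observation: The state at step 11 reappears at step 15 — the system is in a cycle of period 4 from step 11 on.  No step 0..15 is synchronized, and the cycle repeats forever, so no step up to 80 (or ever) has all sites equal.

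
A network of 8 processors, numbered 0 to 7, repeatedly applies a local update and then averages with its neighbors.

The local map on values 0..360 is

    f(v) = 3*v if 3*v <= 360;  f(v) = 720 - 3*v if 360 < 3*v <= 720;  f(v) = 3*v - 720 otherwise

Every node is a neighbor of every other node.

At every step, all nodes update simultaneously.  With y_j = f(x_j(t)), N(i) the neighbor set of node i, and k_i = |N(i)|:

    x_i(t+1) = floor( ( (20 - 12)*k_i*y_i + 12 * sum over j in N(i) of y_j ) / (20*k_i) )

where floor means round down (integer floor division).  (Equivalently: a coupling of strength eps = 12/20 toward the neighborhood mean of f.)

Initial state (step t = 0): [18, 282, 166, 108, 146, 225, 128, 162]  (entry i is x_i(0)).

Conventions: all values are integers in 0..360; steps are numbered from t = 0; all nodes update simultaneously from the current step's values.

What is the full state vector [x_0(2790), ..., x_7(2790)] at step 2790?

Simulating step by step:
t=0: [18, 282, 166, 108, 146, 225, 128, 162]
t=1: [156, 178, 208, 240, 227, 153, 244, 212]
t=2: [158, 138, 109, 79, 91, 161, 83, 106]
t=3: [265, 284, 290, 262, 273, 262, 266, 287]
t=4: [92, 110, 116, 89, 100, 89, 93, 113]
t=5: [292, 309, 315, 290, 300, 290, 293, 312]
t=6: [172, 188, 194, 170, 180, 170, 173, 191]
t=7: [188, 172, 167, 189, 180, 189, 187, 170]
t=8: [171, 187, 191, 171, 179, 171, 172, 188]
t=9: [191, 175, 172, 191, 183, 191, 190, 175]
t=10: [162, 177, 180, 162, 169, 162, 163, 177]
t=11: [219, 205, 202, 219, 213, 219, 218, 205]
t=12: [76, 89, 92, 76, 82, 76, 77, 89]
t=13: [240, 252, 255, 240, 246, 240, 241, 252]
t=14: [11, 23, 25, 11, 17, 11, 12, 23]
t=15: [44, 55, 57, 44, 50, 44, 45, 55]
t=16: [142, 153, 155, 142, 148, 142, 143, 153]
t=17: [283, 272, 270, 283, 277, 283, 282, 272]
t=18: [118, 107, 105, 118, 112, 118, 117, 107]
t=19: [343, 332, 330, 343, 337, 343, 342, 332]
t=20: [298, 287, 285, 298, 292, 298, 297, 287]
t=21: [163, 152, 150, 163, 157, 163, 162, 152]
t=22: [241, 252, 254, 241, 247, 241, 242, 252]
t=23: [13, 24, 26, 13, 19, 13, 14, 24]
t=24: [49, 60, 62, 49, 55, 49, 50, 60]
t=25: [157, 168, 170, 157, 163, 157, 158, 168]
t=26: [238, 227, 225, 238, 232, 238, 237, 227]
t=27: [16, 27, 29, 16, 22, 16, 17, 27]
t=28: [58, 69, 71, 58, 64, 58, 59, 69]
t=29: [184, 195, 197, 184, 190, 184, 185, 195]
t=30: [157, 146, 144, 157, 151, 157, 156, 146]
t=31: [259, 270, 272, 259, 265, 259, 260, 270]
t=32: [67, 78, 80, 67, 73, 67, 68, 78]
t=33: [211, 222, 224, 211, 217, 211, 212, 222]
t=34: [76, 65, 63, 76, 70, 76, 75, 65]
t=35: [217, 206, 204, 217, 211, 217, 216, 206]
t=36: [79, 90, 92, 79, 85, 79, 80, 90]
t=37: [247, 258, 260, 247, 253, 247, 248, 258]
t=38: [31, 42, 44, 31, 37, 31, 32, 42]
t=39: [103, 114, 116, 103, 109, 103, 104, 114]
t=40: [319, 330, 332, 319, 325, 319, 320, 330]
t=41: [247, 258, 260, 247, 253, 247, 248, 258]

Answer: [31, 42, 44, 31, 37, 31, 32, 42]
Key observation: The state at step 37, [247, 258, 260, 247, 253, 247, 248, 258], reappears at step 41: the system is in a cycle of period 4 from step 37 on.  Therefore the state at step 2790 equals the state at step 37 + ((2790 - 37) mod 4) = 38, which is [31, 42, 44, 31, 37, 31, 32, 42].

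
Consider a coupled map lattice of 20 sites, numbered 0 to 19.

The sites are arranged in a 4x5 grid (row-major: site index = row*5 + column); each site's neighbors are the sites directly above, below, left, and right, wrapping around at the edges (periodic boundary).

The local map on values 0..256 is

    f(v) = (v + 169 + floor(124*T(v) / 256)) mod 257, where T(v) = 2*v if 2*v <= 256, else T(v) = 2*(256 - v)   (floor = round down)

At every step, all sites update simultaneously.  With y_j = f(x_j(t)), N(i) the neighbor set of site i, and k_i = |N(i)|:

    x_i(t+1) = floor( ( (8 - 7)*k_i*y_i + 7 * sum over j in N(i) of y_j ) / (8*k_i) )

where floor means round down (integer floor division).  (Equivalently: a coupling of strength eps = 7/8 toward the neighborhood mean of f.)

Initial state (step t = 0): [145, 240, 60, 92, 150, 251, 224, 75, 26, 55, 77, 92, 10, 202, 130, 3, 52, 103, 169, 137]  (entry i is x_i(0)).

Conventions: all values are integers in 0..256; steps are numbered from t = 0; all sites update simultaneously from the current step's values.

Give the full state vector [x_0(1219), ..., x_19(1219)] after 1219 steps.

Simulating step by step:
t=0: [145, 240, 60, 92, 150, 251, 224, 75, 26, 55, 77, 92, 10, 202, 130, 3, 52, 103, 169, 137]
t=1: [167, 102, 98, 138, 116, 111, 127, 139, 101, 158, 138, 106, 118, 181, 110, 110, 121, 101, 138, 166]
t=2: [132, 141, 133, 133, 161, 159, 135, 134, 157, 131, 131, 150, 140, 140, 159, 156, 121, 136, 152, 143]
t=3: [164, 160, 164, 164, 164, 164, 164, 164, 164, 164, 164, 160, 164, 164, 164, 160, 162, 160, 164, 164]
t=4: [165, 165, 165, 165, 165, 165, 165, 165, 165, 165, 165, 165, 165, 165, 165, 165, 165, 165, 165, 165]
t=5: [165, 165, 165, 165, 165, 165, 165, 165, 165, 165, 165, 165, 165, 165, 165, 165, 165, 165, 165, 165]

Answer: [165, 165, 165, 165, 165, 165, 165, 165, 165, 165, 165, 165, 165, 165, 165, 165, 165, 165, 165, 165]
Key observation: The state at step 4, [165, 165, 165, 165, 165, 165, 165, 165, 165, 165, 165, 165, 165, 165, 165, 165, 165, 165, 165, 165], reappears at step 5: the system is in a cycle of period 1 from step 4 on.  Therefore the state at step 1219 equals the state at step 4 + ((1219 - 4) mod 1) = 4, which is [165, 165, 165, 165, 165, 165, 165, 165, 165, 165, 165, 165, 165, 165, 165, 165, 165, 165, 165, 165].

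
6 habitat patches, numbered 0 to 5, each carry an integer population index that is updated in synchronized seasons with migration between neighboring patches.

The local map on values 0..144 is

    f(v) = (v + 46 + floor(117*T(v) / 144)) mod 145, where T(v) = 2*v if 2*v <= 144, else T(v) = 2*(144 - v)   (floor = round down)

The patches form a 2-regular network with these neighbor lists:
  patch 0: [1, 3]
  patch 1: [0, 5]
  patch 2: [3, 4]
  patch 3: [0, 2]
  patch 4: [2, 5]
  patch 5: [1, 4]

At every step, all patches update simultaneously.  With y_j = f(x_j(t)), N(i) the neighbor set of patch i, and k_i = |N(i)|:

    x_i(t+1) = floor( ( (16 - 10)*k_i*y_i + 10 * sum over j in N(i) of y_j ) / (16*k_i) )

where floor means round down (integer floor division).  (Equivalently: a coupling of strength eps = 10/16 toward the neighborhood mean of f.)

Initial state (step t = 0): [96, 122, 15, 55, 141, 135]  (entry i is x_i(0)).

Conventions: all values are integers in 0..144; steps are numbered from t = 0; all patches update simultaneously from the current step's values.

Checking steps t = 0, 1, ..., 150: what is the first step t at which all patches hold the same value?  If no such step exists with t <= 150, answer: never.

Simulating step by step:
t=0: [96, 122, 15, 55, 141, 135]  (not all equal)
t=1: [60, 60, 60, 66, 59, 51]  (not all equal)
t=2: [63, 50, 62, 64, 49, 48]  (not all equal)
t=3: [56, 41, 54, 66, 39, 29]  (not all equal)
t=4: [43, 56, 39, 55, 52, 49]  (not all equal)
t=5: [33, 31, 26, 21, 23, 37]  (not all equal)
t=6: [120, 133, 107, 114, 120, 126]  (not all equal)
t=7: [58, 55, 63, 63, 61, 55]  (not all equal)
t=8: [54, 47, 64, 61, 57, 50]  (not all equal)
t=9: [42, 32, 60, 57, 50, 35]  (not all equal)
t=10: [60, 95, 47, 40, 72, 102]  (not all equal)
t=11: [47, 68, 39, 27, 63, 78]  (not all equal)
t=12: [69, 64, 58, 51, 52, 77]  (not all equal)
t=13: [62, 78, 42, 54, 57, 65]  (not all equal)
t=14: [63, 74, 32, 38, 44, 69]  (not all equal)
t=15: [52, 79, 53, 61, 72, 63]  (not all equal)
t=16: [59, 64, 62, 46, 66, 79]  (not all equal)
t=17: [48, 69, 53, 44, 74, 76]  (not all equal)
t=18: [40, 66, 47, 26, 72, 85]  (not all equal)
t=19: [61, 54, 72, 52, 66, 81]  (not all equal)
t=20: [47, 61, 68, 61, 82, 67]  (not all equal)
t=21: [47, 54, 74, 55, 79, 73]  (not all equal)
t=22: [36, 51, 73, 51, 87, 73]  (not all equal)
t=23: [73, 84, 69, 84, 85, 69]  (not all equal)
t=24: [84, 84, 81, 84, 81, 81]  (not all equal)
t=25: [82, 82, 83, 82, 84, 83]  (not all equal)
t=26: [83, 83, 82, 83, 82, 82]  (not all equal)
t=27: [83, 83, 83, 83, 83, 83]  (all equal)

Answer: 27
Key observation: Synchronization is absorbing here: once all patches are equal they stay equal, and step 27 is the first all-equal step.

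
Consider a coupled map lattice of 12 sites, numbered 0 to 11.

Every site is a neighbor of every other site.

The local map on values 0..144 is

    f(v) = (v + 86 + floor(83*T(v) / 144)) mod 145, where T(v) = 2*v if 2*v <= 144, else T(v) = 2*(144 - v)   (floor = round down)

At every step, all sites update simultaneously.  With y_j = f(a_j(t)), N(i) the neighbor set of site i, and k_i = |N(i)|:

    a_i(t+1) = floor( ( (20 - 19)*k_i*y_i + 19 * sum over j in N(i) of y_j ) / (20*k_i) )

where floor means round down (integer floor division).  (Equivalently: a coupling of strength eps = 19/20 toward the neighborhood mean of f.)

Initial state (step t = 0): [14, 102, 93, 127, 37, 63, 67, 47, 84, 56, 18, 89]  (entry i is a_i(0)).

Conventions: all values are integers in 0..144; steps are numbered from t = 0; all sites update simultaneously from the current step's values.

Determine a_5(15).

Simulating step by step:
t=0: [14, 102, 93, 127, 37, 63, 67, 47, 84, 56, 18, 89]
t=1: [80, 81, 81, 81, 83, 81, 81, 83, 81, 82, 80, 81]
t=2: [94, 94, 94, 94, 94, 94, 94, 94, 94, 94, 94, 94]
t=3: [92, 92, 92, 92, 92, 92, 92, 92, 92, 92, 92, 92]
t=4: [92, 92, 92, 92, 92, 92, 92, 92, 92, 92, 92, 92]
t=5: [92, 92, 92, 92, 92, 92, 92, 92, 92, 92, 92, 92]
t=6: [92, 92, 92, 92, 92, 92, 92, 92, 92, 92, 92, 92]
t=7: [92, 92, 92, 92, 92, 92, 92, 92, 92, 92, 92, 92]
t=8: [92, 92, 92, 92, 92, 92, 92, 92, 92, 92, 92, 92]
t=9: [92, 92, 92, 92, 92, 92, 92, 92, 92, 92, 92, 92]
t=10: [92, 92, 92, 92, 92, 92, 92, 92, 92, 92, 92, 92]
t=11: [92, 92, 92, 92, 92, 92, 92, 92, 92, 92, 92, 92]
t=12: [92, 92, 92, 92, 92, 92, 92, 92, 92, 92, 92, 92]
t=13: [92, 92, 92, 92, 92, 92, 92, 92, 92, 92, 92, 92]
t=14: [92, 92, 92, 92, 92, 92, 92, 92, 92, 92, 92, 92]
t=15: [92, 92, 92, 92, 92, 92, 92, 92, 92, 92, 92, 92]

Answer: a_5(15) = 92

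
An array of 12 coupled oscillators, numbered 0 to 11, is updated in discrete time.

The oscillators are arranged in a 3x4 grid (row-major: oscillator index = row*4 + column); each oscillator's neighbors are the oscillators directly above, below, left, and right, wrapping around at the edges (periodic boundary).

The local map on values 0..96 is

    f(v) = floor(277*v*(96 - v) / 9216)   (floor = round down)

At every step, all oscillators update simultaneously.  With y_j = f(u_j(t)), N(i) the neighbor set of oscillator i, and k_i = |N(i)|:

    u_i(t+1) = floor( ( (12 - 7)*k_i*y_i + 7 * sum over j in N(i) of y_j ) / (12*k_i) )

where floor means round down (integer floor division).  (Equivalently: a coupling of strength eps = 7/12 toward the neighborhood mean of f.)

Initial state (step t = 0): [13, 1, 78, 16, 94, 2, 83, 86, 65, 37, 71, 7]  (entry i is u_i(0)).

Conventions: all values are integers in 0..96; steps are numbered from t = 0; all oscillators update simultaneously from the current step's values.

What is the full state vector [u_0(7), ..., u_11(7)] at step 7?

Answer: [64, 64, 64, 64, 64, 64, 64, 64, 64, 64, 64, 64]

Derivation:
t=0: [13, 1, 78, 16, 94, 2, 83, 86, 65, 37, 71, 7]
t=1: [28, 21, 35, 32, 19, 17, 31, 23, 42, 44, 44, 33]
t=2: [55, 52, 61, 59, 49, 48, 57, 53, 61, 60, 65, 61]
t=3: [66, 66, 64, 65, 67, 67, 65, 66, 65, 64, 62, 64]
t=4: [59, 59, 60, 60, 58, 58, 60, 59, 59, 60, 61, 60]
t=5: [65, 64, 64, 64, 65, 65, 64, 64, 64, 64, 64, 64]
t=6: [60, 60, 61, 60, 60, 60, 60, 60, 60, 60, 61, 61]
t=7: [64, 64, 64, 64, 64, 64, 64, 64, 64, 64, 64, 64]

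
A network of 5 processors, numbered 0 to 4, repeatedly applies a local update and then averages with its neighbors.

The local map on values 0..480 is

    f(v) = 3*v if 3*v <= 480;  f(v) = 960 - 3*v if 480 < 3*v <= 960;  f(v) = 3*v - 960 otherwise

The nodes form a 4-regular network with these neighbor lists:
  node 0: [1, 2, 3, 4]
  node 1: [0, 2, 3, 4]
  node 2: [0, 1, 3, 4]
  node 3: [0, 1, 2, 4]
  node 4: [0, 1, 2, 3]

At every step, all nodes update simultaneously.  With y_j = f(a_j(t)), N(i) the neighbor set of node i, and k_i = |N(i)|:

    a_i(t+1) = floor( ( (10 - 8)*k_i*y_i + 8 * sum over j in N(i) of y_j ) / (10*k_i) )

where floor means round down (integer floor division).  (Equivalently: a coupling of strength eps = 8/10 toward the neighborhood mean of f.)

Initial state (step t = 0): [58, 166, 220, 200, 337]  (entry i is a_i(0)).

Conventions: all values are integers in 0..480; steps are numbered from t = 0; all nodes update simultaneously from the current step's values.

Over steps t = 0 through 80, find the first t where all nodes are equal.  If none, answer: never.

Simulating step by step:
t=0: [58, 166, 220, 200, 337]  (not all equal)
t=1: [269, 269, 269, 269, 269]  (all equal)

Answer: 1
Key observation: Synchronization is absorbing here: once all nodes are equal they stay equal, and step 1 is the first all-equal step.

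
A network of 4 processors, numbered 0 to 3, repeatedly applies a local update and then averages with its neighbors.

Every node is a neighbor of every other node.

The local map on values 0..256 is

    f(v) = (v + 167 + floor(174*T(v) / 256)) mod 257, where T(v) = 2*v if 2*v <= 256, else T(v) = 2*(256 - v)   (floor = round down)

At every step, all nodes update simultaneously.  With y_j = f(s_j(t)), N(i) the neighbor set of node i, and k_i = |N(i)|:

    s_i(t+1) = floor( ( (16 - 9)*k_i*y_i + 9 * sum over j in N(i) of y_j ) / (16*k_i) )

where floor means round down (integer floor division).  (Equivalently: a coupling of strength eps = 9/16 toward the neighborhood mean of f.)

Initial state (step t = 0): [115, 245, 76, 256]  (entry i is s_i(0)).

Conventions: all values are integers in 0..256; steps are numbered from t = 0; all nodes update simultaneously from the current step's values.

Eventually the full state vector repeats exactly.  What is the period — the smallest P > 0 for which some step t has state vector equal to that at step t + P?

Answer: 2
Key observation: The state at step 5, [189, 189, 189, 189], reappears at step 7 — and no state repeats earlier — so the cycle the system enters has period 2.

Derivation:
t=0: [115, 245, 76, 256]
t=1: [158, 155, 135, 154]
t=2: [202, 203, 204, 203]
t=3: [184, 184, 184, 184]
t=4: [191, 191, 191, 191]
t=5: [189, 189, 189, 189]
t=6: [190, 190, 190, 190]
t=7: [189, 189, 189, 189]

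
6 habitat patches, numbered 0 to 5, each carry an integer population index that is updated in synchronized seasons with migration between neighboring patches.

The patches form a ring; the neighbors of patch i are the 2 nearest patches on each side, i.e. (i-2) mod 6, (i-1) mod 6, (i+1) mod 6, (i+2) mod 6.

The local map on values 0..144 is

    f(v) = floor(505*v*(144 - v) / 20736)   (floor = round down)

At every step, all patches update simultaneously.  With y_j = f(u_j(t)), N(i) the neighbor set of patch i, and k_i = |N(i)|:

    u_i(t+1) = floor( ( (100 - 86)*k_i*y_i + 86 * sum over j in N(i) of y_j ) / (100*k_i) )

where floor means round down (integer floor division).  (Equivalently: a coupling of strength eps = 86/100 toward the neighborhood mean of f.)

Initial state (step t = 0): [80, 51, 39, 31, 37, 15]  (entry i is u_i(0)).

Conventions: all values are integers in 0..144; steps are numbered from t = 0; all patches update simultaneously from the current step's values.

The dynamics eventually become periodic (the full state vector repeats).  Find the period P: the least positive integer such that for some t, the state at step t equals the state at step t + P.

Simulating step by step:
t=0: [80, 51, 39, 31, 37, 15]
t=1: [94, 92, 104, 88, 89, 96]
t=2: [112, 112, 114, 113, 112, 116]
t=3: [84, 83, 86, 84, 83, 85]
t=4: [122, 121, 122, 122, 121, 122]
t=5: [65, 65, 65, 65, 65, 65]
t=6: [125, 125, 125, 125, 125, 125]
t=7: [57, 57, 57, 57, 57, 57]
t=8: [120, 120, 120, 120, 120, 120]
t=9: [70, 70, 70, 70, 70, 70]
t=10: [126, 126, 126, 126, 126, 126]
t=11: [55, 55, 55, 55, 55, 55]
t=12: [119, 119, 119, 119, 119, 119]
t=13: [72, 72, 72, 72, 72, 72]
t=14: [126, 126, 126, 126, 126, 126]

Answer: 4
Key observation: The state at step 10, [126, 126, 126, 126, 126, 126], reappears at step 14 — and no state repeats earlier — so the cycle the system enters has period 4.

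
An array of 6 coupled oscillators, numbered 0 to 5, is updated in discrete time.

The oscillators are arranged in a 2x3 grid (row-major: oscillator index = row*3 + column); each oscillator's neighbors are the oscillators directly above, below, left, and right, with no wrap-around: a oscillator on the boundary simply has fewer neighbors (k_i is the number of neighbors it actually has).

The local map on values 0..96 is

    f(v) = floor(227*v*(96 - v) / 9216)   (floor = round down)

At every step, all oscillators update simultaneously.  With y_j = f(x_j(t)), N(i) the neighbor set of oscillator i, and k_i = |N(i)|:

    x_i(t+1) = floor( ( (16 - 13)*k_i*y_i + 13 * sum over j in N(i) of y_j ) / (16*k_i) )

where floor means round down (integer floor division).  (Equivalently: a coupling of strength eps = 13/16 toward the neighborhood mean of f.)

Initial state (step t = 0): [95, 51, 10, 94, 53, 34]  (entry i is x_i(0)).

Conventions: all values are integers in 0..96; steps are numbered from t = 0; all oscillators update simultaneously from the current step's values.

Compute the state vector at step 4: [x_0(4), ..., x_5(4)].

Simulating step by step:
t=0: [95, 51, 10, 94, 53, 34]
t=1: [24, 31, 47, 24, 40, 40]
t=2: [44, 50, 52, 47, 49, 55]
t=3: [56, 56, 55, 56, 55, 55]
t=4: [55, 55, 55, 55, 55, 55]

Answer: [55, 55, 55, 55, 55, 55]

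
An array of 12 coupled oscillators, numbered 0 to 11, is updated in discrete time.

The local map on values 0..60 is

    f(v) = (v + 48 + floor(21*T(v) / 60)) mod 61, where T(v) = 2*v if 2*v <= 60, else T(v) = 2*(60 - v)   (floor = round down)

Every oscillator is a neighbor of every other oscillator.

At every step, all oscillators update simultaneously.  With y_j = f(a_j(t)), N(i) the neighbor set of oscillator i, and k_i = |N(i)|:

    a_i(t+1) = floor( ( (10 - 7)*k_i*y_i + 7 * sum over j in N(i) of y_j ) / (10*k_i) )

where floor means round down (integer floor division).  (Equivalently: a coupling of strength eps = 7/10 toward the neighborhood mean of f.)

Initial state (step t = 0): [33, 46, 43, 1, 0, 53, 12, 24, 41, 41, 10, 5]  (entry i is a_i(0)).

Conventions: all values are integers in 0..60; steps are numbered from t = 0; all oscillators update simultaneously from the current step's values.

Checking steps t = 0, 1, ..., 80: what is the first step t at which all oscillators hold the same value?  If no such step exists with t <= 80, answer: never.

Simulating step by step:
t=0: [33, 46, 43, 1, 0, 53, 12, 24, 41, 41, 10, 5]  (not all equal)
t=1: [36, 37, 37, 39, 39, 38, 29, 34, 37, 37, 28, 41]  (not all equal)
t=2: [39, 39, 39, 39, 39, 39, 38, 39, 39, 39, 37, 39]  (not all equal)
t=3: [40, 40, 40, 40, 40, 40, 40, 40, 40, 40, 40, 40]  (all equal)

Answer: 3
Key observation: Synchronization is absorbing here: once all oscillators are equal they stay equal, and step 3 is the first all-equal step.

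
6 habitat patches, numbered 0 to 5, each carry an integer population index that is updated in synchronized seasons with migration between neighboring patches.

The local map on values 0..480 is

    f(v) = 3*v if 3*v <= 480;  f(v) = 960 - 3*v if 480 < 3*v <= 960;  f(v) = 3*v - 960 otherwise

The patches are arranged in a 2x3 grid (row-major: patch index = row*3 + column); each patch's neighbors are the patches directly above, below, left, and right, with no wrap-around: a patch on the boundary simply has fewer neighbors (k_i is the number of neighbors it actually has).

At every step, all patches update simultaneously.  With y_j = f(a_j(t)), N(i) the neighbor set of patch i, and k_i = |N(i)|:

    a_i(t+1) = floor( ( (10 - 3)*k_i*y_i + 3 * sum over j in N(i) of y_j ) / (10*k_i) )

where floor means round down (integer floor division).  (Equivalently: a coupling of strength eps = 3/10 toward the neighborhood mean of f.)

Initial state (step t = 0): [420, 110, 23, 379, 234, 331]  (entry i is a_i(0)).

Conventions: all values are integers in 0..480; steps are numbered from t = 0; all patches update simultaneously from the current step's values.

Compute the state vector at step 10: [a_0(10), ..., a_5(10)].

Answer: [91, 181, 328, 253, 405, 396]

Derivation:
t=0: [420, 110, 23, 379, 234, 331]
t=1: [286, 293, 102, 207, 234, 72]
t=2: [134, 123, 258, 291, 244, 235]
t=3: [349, 339, 223, 155, 230, 240]
t=4: [139, 104, 248, 379, 265, 252]
t=5: [365, 298, 228, 211, 184, 199]
t=6: [153, 128, 257, 310, 361, 356]
t=7: [383, 345, 206, 108, 138, 122]
t=8: [192, 147, 305, 317, 366, 369]
t=9: [336, 365, 119, 84, 156, 130]
t=10: [91, 181, 328, 253, 405, 396]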